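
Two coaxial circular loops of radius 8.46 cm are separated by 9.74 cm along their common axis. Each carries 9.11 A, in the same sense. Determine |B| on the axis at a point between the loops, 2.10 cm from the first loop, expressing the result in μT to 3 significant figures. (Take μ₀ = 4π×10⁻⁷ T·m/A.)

B ≈ 89.5 μT

Each loop contributes B = μ₀IR²/[2(R²+z²)^(3/2)] on the axis, with z measured from that loop.
Loop 1 (z = 0.021 m): B₁ = 6.19×10⁻⁵ T. Loop 2 (z = 0.0764 m): B₂ = 2.77×10⁻⁵ T.
The fields add: B = B₁ + B₂ = 8.95×10⁻⁵ T.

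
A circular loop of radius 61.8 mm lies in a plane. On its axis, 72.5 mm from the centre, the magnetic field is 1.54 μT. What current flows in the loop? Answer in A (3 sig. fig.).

I ≈ 0.555 A

On the axis of a loop, B = μ₀IR²/[2(R²+z²)^(3/2)], so I = 2B(R²+z²)^(3/2)/(μ₀R²).
R² + z² = 0.003819 + 0.005256 = 0.009075 m²; raised to 3/2 gives 8.65×10⁻⁴ m³.
I = 2 × 1.54×10⁻⁶ × 8.65×10⁻⁴ / (1.26×10⁻⁶ × 0.003819) = 0.555 A.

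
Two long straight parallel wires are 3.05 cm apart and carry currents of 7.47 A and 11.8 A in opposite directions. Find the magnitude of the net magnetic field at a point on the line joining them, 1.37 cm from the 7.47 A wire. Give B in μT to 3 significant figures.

B ≈ 250 μT

Each long wire gives B = μ₀I/(2πd). Distances are d₁ = 0.0137 m and d₂ = 0.0168 m.
B₁ = 1.09×10⁻⁴ T, B₂ = 1.40×10⁻⁴ T.
Between antiparallel currents both contributions point the same way, so they add. B = B₁ + B₂ = 1.09×10⁻⁴ + 1.40×10⁻⁴ = 2.50×10⁻⁴ T.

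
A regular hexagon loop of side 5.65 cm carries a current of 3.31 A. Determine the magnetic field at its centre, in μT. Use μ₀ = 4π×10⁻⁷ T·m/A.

B ≈ 40.6 μT

Each side is a finite straight segment at perpendicular distance d = a/(2 tan(π/6)) = 0.04893 m from the centre, with end-angles ±π/6.
One side contributes B₁ = (μ₀I/4πd)·2 sin(π/6) = 6.76×10⁻⁶ T.
All 6 sides add in the same direction: B = 6 × 6.76×10⁻⁶ = 4.06×10⁻⁵ T.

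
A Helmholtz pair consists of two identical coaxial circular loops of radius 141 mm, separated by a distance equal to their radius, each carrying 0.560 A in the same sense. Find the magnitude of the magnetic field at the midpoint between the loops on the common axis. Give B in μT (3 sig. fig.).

B ≈ 3.57 μT

Each loop contributes B = μ₀IR²/[2(R²+z²)^(3/2)] on the axis, with z measured from that loop.
Loop 1 (z = 0.0705 m): B₁ = 1.79×10⁻⁶ T. Loop 2 (z = 0.0705 m): B₂ = 1.79×10⁻⁶ T.
The fields add: B = B₁ + B₂ = 3.57×10⁻⁶ T.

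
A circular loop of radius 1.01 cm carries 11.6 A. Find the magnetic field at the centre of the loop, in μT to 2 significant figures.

B ≈ 720 μT

At the centre of a circular loop the Biot–Savart law gives B = μ₀I/(2R).
B = (4π×10⁻⁷ × 11.6) / (2 × 0.0101) = 7.22×10⁻⁴ T.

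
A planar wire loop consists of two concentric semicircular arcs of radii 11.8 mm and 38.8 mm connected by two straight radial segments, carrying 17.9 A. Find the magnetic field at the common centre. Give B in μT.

B ≈ 332 μT

The radial connectors point toward the centre, so dl × r̂ = 0 and they contribute nothing.
Each semicircle gives μ₀I/(4R): inner arc 4.77×10⁻⁴ T, outer arc 1.45×10⁻⁴ T.
The two arcs carry current in opposite angular senses, so their fields oppose: B = |4.77×10⁻⁴ − 1.45×10⁻⁴| = 3.32×10⁻⁴ T.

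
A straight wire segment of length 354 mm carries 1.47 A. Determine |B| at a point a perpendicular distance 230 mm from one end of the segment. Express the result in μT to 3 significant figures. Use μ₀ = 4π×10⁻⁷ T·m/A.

For a finite straight segment, B = (μ₀I/4πd)(sinθ₁ + sinθ₂), where θ₁, θ₂ are the angles from the perpendicular to each end.
The perpendicular foot is at one end, so the two end-offsets along the wire are 0 and L = 0.354 m.
sinθ₁ = 0/√(0²+0.23²) = 0.0000; sinθ₂ = 0.354/√(0.354²+0.23²) = 0.8386.
B = (4π×10⁻⁷ × 1.47) / (4π × 0.23) × (0.0000 + 0.8386) = 5.36×10⁻⁷ T.

B ≈ 0.536 μT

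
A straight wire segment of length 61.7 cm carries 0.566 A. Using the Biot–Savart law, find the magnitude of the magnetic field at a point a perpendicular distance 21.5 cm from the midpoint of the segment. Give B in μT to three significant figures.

For a finite straight segment, B = (μ₀I/4πd)(sinθ₁ + sinθ₂), where θ₁, θ₂ are the angles from the perpendicular to each end.
The perpendicular from the point meets the wire at its midpoint, so each end is L/2 = 0.3085 m away along the wire.
sinθ₁ = 0.3085/√(0.3085²+0.215²) = 0.8204; sinθ₂ = 0.3085/√(0.3085²+0.215²) = 0.8204.
B = (4π×10⁻⁷ × 0.566) / (4π × 0.215) × (0.8204 + 0.8204) = 4.32×10⁻⁷ T.

B ≈ 0.432 μT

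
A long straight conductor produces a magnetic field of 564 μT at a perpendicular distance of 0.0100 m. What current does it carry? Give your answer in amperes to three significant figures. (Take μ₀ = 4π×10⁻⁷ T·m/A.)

I ≈ 28.2 A

For a long straight wire B = μ₀I/(2πd), so I = 2πdB/μ₀.
I = 2π × 0.01 × 5.64×10⁻⁴ / (4π×10⁻⁷) = 28.2 A.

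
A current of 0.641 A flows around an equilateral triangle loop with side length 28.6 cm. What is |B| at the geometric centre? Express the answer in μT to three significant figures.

B ≈ 4.03 μT

Each side is a finite straight segment at perpendicular distance d = a/(2 tan(π/3)) = 0.08256 m from the centre, with end-angles ±π/3.
One side contributes B₁ = (μ₀I/4πd)·2 sin(π/3) = 1.34×10⁻⁶ T.
All 3 sides add in the same direction: B = 3 × 1.34×10⁻⁶ = 4.03×10⁻⁶ T.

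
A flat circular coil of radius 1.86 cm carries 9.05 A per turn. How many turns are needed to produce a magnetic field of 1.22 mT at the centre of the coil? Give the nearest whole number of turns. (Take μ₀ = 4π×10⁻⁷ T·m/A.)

For an N-turn coil, B = Nμ₀I/(2R). A single turn gives B₁ = 3.06×10⁻⁴ T with R = 0.0186 m.
N = B/B₁ = 1.22×10⁻³ / 3.06×10⁻⁴ = 3.99.

N = 4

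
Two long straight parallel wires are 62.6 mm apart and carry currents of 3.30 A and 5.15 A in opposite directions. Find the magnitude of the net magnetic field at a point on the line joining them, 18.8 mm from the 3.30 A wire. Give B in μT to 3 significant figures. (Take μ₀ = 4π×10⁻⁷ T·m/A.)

B ≈ 58.6 μT

Each long wire gives B = μ₀I/(2πd). Distances are d₁ = 0.0188 m and d₂ = 0.0438 m.
B₁ = 3.51×10⁻⁵ T, B₂ = 2.35×10⁻⁵ T.
Between antiparallel currents both contributions point the same way, so they add. B = B₁ + B₂ = 3.51×10⁻⁵ + 2.35×10⁻⁵ = 5.86×10⁻⁵ T.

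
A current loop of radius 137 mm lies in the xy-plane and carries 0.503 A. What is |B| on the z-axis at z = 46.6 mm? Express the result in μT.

B ≈ 1.96 μT

On the axis of a circular loop, B = μ₀IR² / [2(R²+z²)^(3/2)].
R² + z² = (0.137)² + (0.0466)² = 0.02094 m², and (R²+z²)^(3/2) = 3.03×10⁻³ m³.
B = (4π×10⁻⁷ × 0.503 × 0.01877) / (2 × 3.03×10⁻³) = 1.96×10⁻⁶ T.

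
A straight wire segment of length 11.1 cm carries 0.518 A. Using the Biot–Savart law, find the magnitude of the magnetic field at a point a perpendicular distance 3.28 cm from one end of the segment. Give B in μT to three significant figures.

For a finite straight segment, B = (μ₀I/4πd)(sinθ₁ + sinθ₂), where θ₁, θ₂ are the angles from the perpendicular to each end.
The perpendicular foot is at one end, so the two end-offsets along the wire are 0 and L = 0.111 m.
sinθ₁ = 0/√(0²+0.0328²) = 0.0000; sinθ₂ = 0.111/√(0.111²+0.0328²) = 0.9590.
B = (4π×10⁻⁷ × 0.518) / (4π × 0.0328) × (0.0000 + 0.9590) = 1.51×10⁻⁶ T.

B ≈ 1.51 μT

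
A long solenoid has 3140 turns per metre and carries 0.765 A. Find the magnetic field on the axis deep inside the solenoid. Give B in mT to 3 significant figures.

B ≈ 3.02 mT

Inside a long solenoid, B = μ₀nI with n = 3140 turns/m.
B = 4π×10⁻⁷ × 3140 × 0.765 = 3.02×10⁻³ T.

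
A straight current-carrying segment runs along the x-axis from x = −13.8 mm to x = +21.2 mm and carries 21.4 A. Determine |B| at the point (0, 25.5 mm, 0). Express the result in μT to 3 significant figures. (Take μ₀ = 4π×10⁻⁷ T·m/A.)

B ≈ 93.6 μT

For a finite straight segment, B = (μ₀I/4πd)(sinθ₁ + sinθ₂), where θ₁, θ₂ are the angles from the perpendicular to each end.
The perpendicular distance is d = 0.0255 m; the end-offsets along the wire are a = 0.0138 m and b = 0.0212 m.
sinθ₁ = 0.0138/√(0.0138²+0.0255²) = 0.4759; sinθ₂ = 0.0212/√(0.0212²+0.0255²) = 0.6393.
B = (4π×10⁻⁷ × 21.4) / (4π × 0.0255) × (0.4759 + 0.6393) = 9.36×10⁻⁵ T.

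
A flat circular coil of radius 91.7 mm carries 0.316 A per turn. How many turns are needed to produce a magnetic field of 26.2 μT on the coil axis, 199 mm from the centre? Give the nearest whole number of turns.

N = 165

For an N-turn coil, B = Nμ₀IR²/[2(R²+z²)^(3/2)]. A single turn gives B₁ = 1.59×10⁻⁷ T with R = 0.0917 m, z = 0.199 m.
N = B/B₁ = 2.62×10⁻⁵ / 1.59×10⁻⁷ = 165.08.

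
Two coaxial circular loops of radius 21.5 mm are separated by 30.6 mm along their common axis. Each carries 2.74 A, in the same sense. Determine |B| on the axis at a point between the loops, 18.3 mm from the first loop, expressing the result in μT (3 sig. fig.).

B ≈ 87.7 μT

Each loop contributes B = μ₀IR²/[2(R²+z²)^(3/2)] on the axis, with z measured from that loop.
Loop 1 (z = 0.0183 m): B₁ = 3.54×10⁻⁵ T. Loop 2 (z = 0.0123 m): B₂ = 5.24×10⁻⁵ T.
The fields add: B = B₁ + B₂ = 8.77×10⁻⁵ T.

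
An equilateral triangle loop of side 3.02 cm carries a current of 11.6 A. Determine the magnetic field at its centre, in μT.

Each side is a finite straight segment at perpendicular distance d = a/(2 tan(π/3)) = 0.008718 m from the centre, with end-angles ±π/3.
One side contributes B₁ = (μ₀I/4πd)·2 sin(π/3) = 2.30×10⁻⁴ T.
All 3 sides add in the same direction: B = 3 × 2.30×10⁻⁴ = 6.91×10⁻⁴ T.

B ≈ 691 μT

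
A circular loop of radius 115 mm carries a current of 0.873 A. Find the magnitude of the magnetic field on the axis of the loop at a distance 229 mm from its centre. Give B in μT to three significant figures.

B ≈ 0.431 μT

On the axis of a circular loop, B = μ₀IR² / [2(R²+z²)^(3/2)].
R² + z² = (0.115)² + (0.229)² = 0.06567 m², and (R²+z²)^(3/2) = 1.68×10⁻² m³.
B = (4π×10⁻⁷ × 0.873 × 0.01323) / (2 × 1.68×10⁻²) = 4.31×10⁻⁷ T.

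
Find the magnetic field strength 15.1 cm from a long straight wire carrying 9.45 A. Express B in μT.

For an infinitely long straight wire, B = μ₀I/(2πd).
B = (4π×10⁻⁷ × 9.45) / (2π × 0.151) = 1.25×10⁻⁵ T.

B ≈ 12.5 μT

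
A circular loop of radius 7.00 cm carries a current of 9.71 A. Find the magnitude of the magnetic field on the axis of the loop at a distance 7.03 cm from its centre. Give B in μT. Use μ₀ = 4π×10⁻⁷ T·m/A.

On the axis of a circular loop, B = μ₀IR² / [2(R²+z²)^(3/2)].
R² + z² = (0.07)² + (0.0703)² = 0.009842 m², and (R²+z²)^(3/2) = 9.76×10⁻⁴ m³.
B = (4π×10⁻⁷ × 9.71 × 0.0049) / (2 × 9.76×10⁻⁴) = 3.06×10⁻⁵ T.

B ≈ 30.6 μT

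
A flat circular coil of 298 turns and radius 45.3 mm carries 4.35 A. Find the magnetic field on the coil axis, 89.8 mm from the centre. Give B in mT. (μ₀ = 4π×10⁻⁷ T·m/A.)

For an N-turn flat coil, B = Nμ₀IR²/[2(R²+z²)^(3/2)] with R = 0.0453 m, z = 0.0898 m.
B = 298 × 5.51×10⁻⁶ T = 1.64×10⁻³ T.

B ≈ 1.64 mT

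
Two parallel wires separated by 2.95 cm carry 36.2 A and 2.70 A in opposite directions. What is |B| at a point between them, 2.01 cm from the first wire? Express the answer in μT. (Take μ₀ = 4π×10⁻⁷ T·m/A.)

Each long wire gives B = μ₀I/(2πd). Distances are d₁ = 0.0201 m and d₂ = 0.0094 m.
B₁ = 3.60×10⁻⁴ T, B₂ = 5.74×10⁻⁵ T.
Between antiparallel currents both contributions point the same way, so they add. B = B₁ + B₂ = 3.60×10⁻⁴ + 5.74×10⁻⁵ = 4.18×10⁻⁴ T.

B ≈ 418 μT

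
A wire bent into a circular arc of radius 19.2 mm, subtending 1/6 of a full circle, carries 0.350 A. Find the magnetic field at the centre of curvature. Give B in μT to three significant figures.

B ≈ 1.91 μT

The Biot–Savart field of a circular arc at its centre is B = μ₀Iφ/(4πR), with φ = 1.047 rad.
B = (4π×10⁻⁷ × 0.350 × 1.047) / (4π × 0.0192) = 1.91×10⁻⁶ T.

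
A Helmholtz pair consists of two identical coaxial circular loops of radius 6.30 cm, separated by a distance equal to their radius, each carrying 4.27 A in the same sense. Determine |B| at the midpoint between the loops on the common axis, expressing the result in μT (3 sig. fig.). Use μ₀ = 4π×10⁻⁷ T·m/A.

B ≈ 60.9 μT

Each loop contributes B = μ₀IR²/[2(R²+z²)^(3/2)] on the axis, with z measured from that loop.
Loop 1 (z = 0.0315 m): B₁ = 3.05×10⁻⁵ T. Loop 2 (z = 0.0315 m): B₂ = 3.05×10⁻⁵ T.
The fields add: B = B₁ + B₂ = 6.09×10⁻⁵ T.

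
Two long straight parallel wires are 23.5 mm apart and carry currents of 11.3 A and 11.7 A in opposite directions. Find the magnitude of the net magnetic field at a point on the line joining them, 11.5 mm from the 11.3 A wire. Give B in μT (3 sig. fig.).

Each long wire gives B = μ₀I/(2πd). Distances are d₁ = 0.0115 m and d₂ = 0.012 m.
B₁ = 1.97×10⁻⁴ T, B₂ = 1.95×10⁻⁴ T.
Between antiparallel currents both contributions point the same way, so they add. B = B₁ + B₂ = 1.97×10⁻⁴ + 1.95×10⁻⁴ = 3.92×10⁻⁴ T.

B ≈ 392 μT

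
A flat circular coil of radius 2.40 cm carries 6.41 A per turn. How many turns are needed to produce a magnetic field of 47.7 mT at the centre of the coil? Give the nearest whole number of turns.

N = 284

For an N-turn coil, B = Nμ₀I/(2R). A single turn gives B₁ = 1.68×10⁻⁴ T with R = 0.024 m.
N = B/B₁ = 4.77×10⁻² / 1.68×10⁻⁴ = 284.24.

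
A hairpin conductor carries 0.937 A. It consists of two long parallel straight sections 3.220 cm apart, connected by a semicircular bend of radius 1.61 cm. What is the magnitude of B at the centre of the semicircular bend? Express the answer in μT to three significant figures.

B ≈ 29.9 μT

The semicircular arc contributes B_arc = μ₀I·π/(4πR) = μ₀I/(4R) = 1.83×10⁻⁵ T.
Each semi-infinite lead is at perpendicular distance R = 0.0161 m from the centre, with the perpendicular foot at its near end, so it contributes μ₀I/(4πR); both point the same way, together 1.16×10⁻⁵ T.
Arc and leads all point the same direction: B = 1.83×10⁻⁵ + 1.16×10⁻⁵ = 2.99×10⁻⁵ T.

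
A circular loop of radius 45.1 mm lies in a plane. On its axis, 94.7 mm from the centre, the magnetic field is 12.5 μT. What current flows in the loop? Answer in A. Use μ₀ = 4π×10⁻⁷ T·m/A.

On the axis of a loop, B = μ₀IR²/[2(R²+z²)^(3/2)], so I = 2B(R²+z²)^(3/2)/(μ₀R²).
R² + z² = 0.002034 + 0.008968 = 0.011 m²; raised to 3/2 gives 1.15×10⁻³ m³.
I = 2 × 1.25×10⁻⁵ × 1.15×10⁻³ / (1.26×10⁻⁶ × 0.002034) = 11.3 A.

I ≈ 11.3 A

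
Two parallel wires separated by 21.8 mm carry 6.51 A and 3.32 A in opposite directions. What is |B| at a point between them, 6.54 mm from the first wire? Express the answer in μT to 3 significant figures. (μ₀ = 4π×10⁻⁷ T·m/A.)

B ≈ 243 μT

Each long wire gives B = μ₀I/(2πd). Distances are d₁ = 0.00654 m and d₂ = 0.01526 m.
B₁ = 1.99×10⁻⁴ T, B₂ = 4.35×10⁻⁵ T.
Between antiparallel currents both contributions point the same way, so they add. B = B₁ + B₂ = 1.99×10⁻⁴ + 4.35×10⁻⁵ = 2.43×10⁻⁴ T.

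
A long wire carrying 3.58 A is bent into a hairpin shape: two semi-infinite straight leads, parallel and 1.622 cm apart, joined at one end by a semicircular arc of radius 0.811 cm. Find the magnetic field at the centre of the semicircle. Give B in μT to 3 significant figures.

B ≈ 227 μT

The semicircular arc contributes B_arc = μ₀I·π/(4πR) = μ₀I/(4R) = 1.39×10⁻⁴ T.
Each semi-infinite lead is at perpendicular distance R = 0.00811 m from the centre, with the perpendicular foot at its near end, so it contributes μ₀I/(4πR); both point the same way, together 8.83×10⁻⁵ T.
Arc and leads all point the same direction: B = 1.39×10⁻⁴ + 8.83×10⁻⁵ = 2.27×10⁻⁴ T.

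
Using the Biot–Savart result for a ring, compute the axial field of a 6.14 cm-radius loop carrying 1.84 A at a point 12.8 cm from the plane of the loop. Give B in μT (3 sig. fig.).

B ≈ 1.52 μT

On the axis of a circular loop, B = μ₀IR² / [2(R²+z²)^(3/2)].
R² + z² = (0.0614)² + (0.128)² = 0.02015 m², and (R²+z²)^(3/2) = 2.86×10⁻³ m³.
B = (4π×10⁻⁷ × 1.84 × 0.00377) / (2 × 2.86×10⁻³) = 1.52×10⁻⁶ T.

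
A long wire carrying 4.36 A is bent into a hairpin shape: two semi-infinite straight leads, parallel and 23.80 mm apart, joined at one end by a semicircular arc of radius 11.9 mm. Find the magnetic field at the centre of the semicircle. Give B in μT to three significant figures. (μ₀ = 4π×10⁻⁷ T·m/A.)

B ≈ 188 μT

The semicircular arc contributes B_arc = μ₀I·π/(4πR) = μ₀I/(4R) = 1.15×10⁻⁴ T.
Each semi-infinite lead is at perpendicular distance R = 0.0119 m from the centre, with the perpendicular foot at its near end, so it contributes μ₀I/(4πR); both point the same way, together 7.33×10⁻⁵ T.
Arc and leads all point the same direction: B = 1.15×10⁻⁴ + 7.33×10⁻⁵ = 1.88×10⁻⁴ T.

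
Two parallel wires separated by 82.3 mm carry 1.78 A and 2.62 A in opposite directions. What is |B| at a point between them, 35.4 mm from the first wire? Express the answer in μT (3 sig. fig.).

B ≈ 21.2 μT

Each long wire gives B = μ₀I/(2πd). Distances are d₁ = 0.0354 m and d₂ = 0.0469 m.
B₁ = 1.01×10⁻⁵ T, B₂ = 1.12×10⁻⁵ T.
Between antiparallel currents both contributions point the same way, so they add. B = B₁ + B₂ = 1.01×10⁻⁵ + 1.12×10⁻⁵ = 2.12×10⁻⁵ T.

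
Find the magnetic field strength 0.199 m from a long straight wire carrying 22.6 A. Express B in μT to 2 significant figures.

B ≈ 23 μT

For an infinitely long straight wire, B = μ₀I/(2πd).
B = (4π×10⁻⁷ × 22.6) / (2π × 0.199) = 2.27×10⁻⁵ T.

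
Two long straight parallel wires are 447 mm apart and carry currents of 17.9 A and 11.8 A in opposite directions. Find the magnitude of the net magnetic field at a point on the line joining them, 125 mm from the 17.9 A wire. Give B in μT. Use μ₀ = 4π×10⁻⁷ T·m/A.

Each long wire gives B = μ₀I/(2πd). Distances are d₁ = 0.125 m and d₂ = 0.322 m.
B₁ = 2.86×10⁻⁵ T, B₂ = 7.33×10⁻⁶ T.
Between antiparallel currents both contributions point the same way, so they add. B = B₁ + B₂ = 2.86×10⁻⁵ + 7.33×10⁻⁶ = 3.60×10⁻⁵ T.

B ≈ 36.0 μT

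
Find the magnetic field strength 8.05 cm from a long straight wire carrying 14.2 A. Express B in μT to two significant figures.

For an infinitely long straight wire, B = μ₀I/(2πd).
B = (4π×10⁻⁷ × 14.2) / (2π × 0.0805) = 3.53×10⁻⁵ T.

B ≈ 35 μT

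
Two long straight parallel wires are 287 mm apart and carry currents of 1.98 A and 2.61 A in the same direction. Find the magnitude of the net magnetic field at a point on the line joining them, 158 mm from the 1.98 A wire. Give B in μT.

Each long wire gives B = μ₀I/(2πd). Distances are d₁ = 0.158 m and d₂ = 0.129 m.
B₁ = 2.51×10⁻⁶ T, B₂ = 4.05×10⁻⁶ T.
Between parallel currents the two contributions point in opposite directions, so they subtract. B = |B₁ − B₂| = |2.51×10⁻⁶ − 4.05×10⁻⁶| = 1.54×10⁻⁶ T.

B ≈ 1.54 μT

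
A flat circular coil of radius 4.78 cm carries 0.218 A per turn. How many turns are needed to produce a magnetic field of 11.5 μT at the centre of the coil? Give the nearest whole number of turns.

For an N-turn coil, B = Nμ₀I/(2R). A single turn gives B₁ = 2.87×10⁻⁶ T with R = 0.0478 m.
N = B/B₁ = 1.15×10⁻⁵ / 2.87×10⁻⁶ = 4.01.

N = 4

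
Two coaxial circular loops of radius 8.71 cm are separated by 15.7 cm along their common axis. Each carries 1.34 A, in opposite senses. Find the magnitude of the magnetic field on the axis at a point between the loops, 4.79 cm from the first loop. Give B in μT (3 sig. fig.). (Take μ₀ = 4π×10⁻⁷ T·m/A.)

Each loop contributes B = μ₀IR²/[2(R²+z²)^(3/2)] on the axis, with z measured from that loop.
Loop 1 (z = 0.0479 m): B₁ = 6.50×10⁻⁶ T. Loop 2 (z = 0.1091 m): B₂ = 2.35×10⁻⁶ T.
The fields oppose: B = |B₁ − B₂| = 4.16×10⁻⁶ T.

B ≈ 4.16 μT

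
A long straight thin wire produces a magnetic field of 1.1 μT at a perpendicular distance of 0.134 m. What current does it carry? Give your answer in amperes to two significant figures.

I ≈ 0.74 A

For a long straight wire B = μ₀I/(2πd), so I = 2πdB/μ₀.
I = 2π × 0.134 × 1.10×10⁻⁶ / (4π×10⁻⁷) = 0.737 A.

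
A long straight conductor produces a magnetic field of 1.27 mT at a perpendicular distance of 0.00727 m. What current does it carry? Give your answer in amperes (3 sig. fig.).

For a long straight wire B = μ₀I/(2πd), so I = 2πdB/μ₀.
I = 2π × 0.00727 × 1.27×10⁻³ / (4π×10⁻⁷) = 46.2 A.

I ≈ 46.2 A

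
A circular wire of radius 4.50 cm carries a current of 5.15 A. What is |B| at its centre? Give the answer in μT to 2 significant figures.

At the centre of a circular loop the Biot–Savart law gives B = μ₀I/(2R).
B = (4π×10⁻⁷ × 5.15) / (2 × 0.045) = 7.19×10⁻⁵ T.

B ≈ 72 μT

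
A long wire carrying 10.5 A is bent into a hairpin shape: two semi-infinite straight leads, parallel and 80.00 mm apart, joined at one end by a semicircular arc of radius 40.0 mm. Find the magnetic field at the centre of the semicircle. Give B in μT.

The semicircular arc contributes B_arc = μ₀I·π/(4πR) = μ₀I/(4R) = 8.25×10⁻⁵ T.
Each semi-infinite lead is at perpendicular distance R = 0.04 m from the centre, with the perpendicular foot at its near end, so it contributes μ₀I/(4πR); both point the same way, together 5.25×10⁻⁵ T.
Arc and leads all point the same direction: B = 8.25×10⁻⁵ + 5.25×10⁻⁵ = 1.35×10⁻⁴ T.

B ≈ 135 μT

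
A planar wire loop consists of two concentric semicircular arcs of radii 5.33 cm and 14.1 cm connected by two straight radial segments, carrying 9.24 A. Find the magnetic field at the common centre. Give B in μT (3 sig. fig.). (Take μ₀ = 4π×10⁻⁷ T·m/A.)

B ≈ 33.9 μT

The radial connectors point toward the centre, so dl × r̂ = 0 and they contribute nothing.
Each semicircle gives μ₀I/(4R): inner arc 5.45×10⁻⁵ T, outer arc 2.06×10⁻⁵ T.
The two arcs carry current in opposite angular senses, so their fields oppose: B = |5.45×10⁻⁵ − 2.06×10⁻⁵| = 3.39×10⁻⁵ T.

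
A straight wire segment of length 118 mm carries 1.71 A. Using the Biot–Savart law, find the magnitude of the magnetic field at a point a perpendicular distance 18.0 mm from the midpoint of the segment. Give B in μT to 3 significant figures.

B ≈ 18.2 μT

For a finite straight segment, B = (μ₀I/4πd)(sinθ₁ + sinθ₂), where θ₁, θ₂ are the angles from the perpendicular to each end.
The perpendicular from the point meets the wire at its midpoint, so each end is L/2 = 0.059 m away along the wire.
sinθ₁ = 0.059/√(0.059²+0.018²) = 0.9565; sinθ₂ = 0.059/√(0.059²+0.018²) = 0.9565.
B = (4π×10⁻⁷ × 1.71) / (4π × 0.018) × (0.9565 + 0.9565) = 1.82×10⁻⁵ T.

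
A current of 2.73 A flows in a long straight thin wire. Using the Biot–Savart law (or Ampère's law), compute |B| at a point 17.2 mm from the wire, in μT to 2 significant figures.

B ≈ 32 μT

For an infinitely long straight wire, B = μ₀I/(2πd).
B = (4π×10⁻⁷ × 2.73) / (2π × 0.0172) = 3.17×10⁻⁵ T.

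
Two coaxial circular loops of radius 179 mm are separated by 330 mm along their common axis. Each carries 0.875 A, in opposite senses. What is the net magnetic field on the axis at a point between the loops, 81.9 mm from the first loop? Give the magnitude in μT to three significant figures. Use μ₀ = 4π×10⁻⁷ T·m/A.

B ≈ 1.69 μT

Each loop contributes B = μ₀IR²/[2(R²+z²)^(3/2)] on the axis, with z measured from that loop.
Loop 1 (z = 0.0819 m): B₁ = 2.31×10⁻⁶ T. Loop 2 (z = 0.2481 m): B₂ = 6.15×10⁻⁷ T.
The fields oppose: B = |B₁ − B₂| = 1.69×10⁻⁶ T.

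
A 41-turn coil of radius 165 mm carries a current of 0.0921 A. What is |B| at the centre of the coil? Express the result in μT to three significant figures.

B ≈ 14.4 μT

For an N-turn flat coil, B = Nμ₀I/(2R) with R = 0.165 m.
B = 41 × 3.51×10⁻⁷ T = 1.44×10⁻⁵ T.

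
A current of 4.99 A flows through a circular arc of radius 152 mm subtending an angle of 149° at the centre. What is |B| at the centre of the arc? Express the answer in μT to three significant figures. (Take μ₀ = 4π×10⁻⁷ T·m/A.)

B ≈ 8.54 μT

The Biot–Savart field of a circular arc at its centre is B = μ₀Iφ/(4πR), with φ = 2.601 rad.
B = (4π×10⁻⁷ × 4.99 × 2.601) / (4π × 0.152) = 8.54×10⁻⁶ T.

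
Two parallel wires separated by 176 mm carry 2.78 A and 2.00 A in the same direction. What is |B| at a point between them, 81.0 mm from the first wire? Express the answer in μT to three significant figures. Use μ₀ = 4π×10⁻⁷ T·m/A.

Each long wire gives B = μ₀I/(2πd). Distances are d₁ = 0.081 m and d₂ = 0.095 m.
B₁ = 6.86×10⁻⁶ T, B₂ = 4.21×10⁻⁶ T.
Between parallel currents the two contributions point in opposite directions, so they subtract. B = |B₁ − B₂| = |6.86×10⁻⁶ − 4.21×10⁻⁶| = 2.65×10⁻⁶ T.

B ≈ 2.65 μT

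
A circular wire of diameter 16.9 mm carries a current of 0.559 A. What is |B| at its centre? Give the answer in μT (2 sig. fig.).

B ≈ 42 μT

At the centre of a circular loop the Biot–Savart law gives B = μ₀I/(2R) (so R = 0.00845 m).
B = (4π×10⁻⁷ × 0.559) / (2 × 0.00845) = 4.16×10⁻⁵ T.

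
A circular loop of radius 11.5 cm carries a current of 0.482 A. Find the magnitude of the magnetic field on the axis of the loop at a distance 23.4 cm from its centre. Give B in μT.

B ≈ 0.226 μT

On the axis of a circular loop, B = μ₀IR² / [2(R²+z²)^(3/2)].
R² + z² = (0.115)² + (0.234)² = 0.06798 m², and (R²+z²)^(3/2) = 1.77×10⁻² m³.
B = (4π×10⁻⁷ × 0.482 × 0.01323) / (2 × 1.77×10⁻²) = 2.26×10⁻⁷ T.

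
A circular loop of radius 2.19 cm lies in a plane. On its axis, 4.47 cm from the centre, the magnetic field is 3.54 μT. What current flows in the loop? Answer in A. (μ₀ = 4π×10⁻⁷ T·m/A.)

On the axis of a loop, B = μ₀IR²/[2(R²+z²)^(3/2)], so I = 2B(R²+z²)^(3/2)/(μ₀R²).
R² + z² = 0.0004796 + 0.001998 = 0.002478 m²; raised to 3/2 gives 1.23×10⁻⁴ m³.
I = 2 × 3.54×10⁻⁶ × 1.23×10⁻⁴ / (1.26×10⁻⁶ × 0.0004796) = 1.45 A.

I ≈ 1.45 A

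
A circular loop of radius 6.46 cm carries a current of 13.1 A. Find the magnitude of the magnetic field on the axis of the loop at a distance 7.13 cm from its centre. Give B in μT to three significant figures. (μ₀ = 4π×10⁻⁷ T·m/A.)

B ≈ 38.6 μT

On the axis of a circular loop, B = μ₀IR² / [2(R²+z²)^(3/2)].
R² + z² = (0.0646)² + (0.0713)² = 0.009257 m², and (R²+z²)^(3/2) = 8.91×10⁻⁴ m³.
B = (4π×10⁻⁷ × 13.1 × 0.004173) / (2 × 8.91×10⁻⁴) = 3.86×10⁻⁵ T.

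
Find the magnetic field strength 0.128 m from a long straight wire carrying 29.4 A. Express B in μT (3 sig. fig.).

For an infinitely long straight wire, B = μ₀I/(2πd).
B = (4π×10⁻⁷ × 29.4) / (2π × 0.128) = 4.59×10⁻⁵ T.

B ≈ 45.9 μT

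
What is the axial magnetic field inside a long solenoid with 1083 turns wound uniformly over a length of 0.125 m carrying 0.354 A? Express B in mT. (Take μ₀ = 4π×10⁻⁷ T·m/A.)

B ≈ 3.85 mT

Inside a long solenoid, B = μ₀nI with n = 8664 turns/m.
B = 4π×10⁻⁷ × 8664 × 0.354 = 3.85×10⁻³ T.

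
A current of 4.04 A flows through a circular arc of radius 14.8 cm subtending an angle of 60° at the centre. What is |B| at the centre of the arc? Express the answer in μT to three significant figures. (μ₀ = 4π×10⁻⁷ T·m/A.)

The Biot–Savart field of a circular arc at its centre is B = μ₀Iφ/(4πR), with φ = 1.047 rad.
B = (4π×10⁻⁷ × 4.04 × 1.047) / (4π × 0.148) = 2.86×10⁻⁶ T.

B ≈ 2.86 μT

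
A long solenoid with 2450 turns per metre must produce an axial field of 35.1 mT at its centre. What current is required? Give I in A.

I ≈ 11.4 A

Inside a long solenoid B = μ₀nI with n = 2450 m⁻¹, so I = B/(μ₀n).
I = 3.51×10⁻² / (4π×10⁻⁷ × 2450) = 11.4 A.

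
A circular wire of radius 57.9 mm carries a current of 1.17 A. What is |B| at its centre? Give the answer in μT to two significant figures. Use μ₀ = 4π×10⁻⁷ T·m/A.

B ≈ 13 μT

At the centre of a circular loop the Biot–Savart law gives B = μ₀I/(2R).
B = (4π×10⁻⁷ × 1.17) / (2 × 0.0579) = 1.27×10⁻⁵ T.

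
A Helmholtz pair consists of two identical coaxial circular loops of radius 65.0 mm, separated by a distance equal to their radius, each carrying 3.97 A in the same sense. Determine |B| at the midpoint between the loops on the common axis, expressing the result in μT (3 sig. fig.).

B ≈ 54.9 μT

Each loop contributes B = μ₀IR²/[2(R²+z²)^(3/2)] on the axis, with z measured from that loop.
Loop 1 (z = 0.0325 m): B₁ = 2.75×10⁻⁵ T. Loop 2 (z = 0.0325 m): B₂ = 2.75×10⁻⁵ T.
The fields add: B = B₁ + B₂ = 5.49×10⁻⁵ T.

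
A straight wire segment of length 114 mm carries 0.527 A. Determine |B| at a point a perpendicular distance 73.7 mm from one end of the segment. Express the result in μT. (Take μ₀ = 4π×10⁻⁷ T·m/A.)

B ≈ 0.600 μT

For a finite straight segment, B = (μ₀I/4πd)(sinθ₁ + sinθ₂), where θ₁, θ₂ are the angles from the perpendicular to each end.
The perpendicular foot is at one end, so the two end-offsets along the wire are 0 and L = 0.114 m.
sinθ₁ = 0/√(0²+0.0737²) = 0.0000; sinθ₂ = 0.114/√(0.114²+0.0737²) = 0.8398.
B = (4π×10⁻⁷ × 0.527) / (4π × 0.0737) × (0.0000 + 0.8398) = 6.00×10⁻⁷ T.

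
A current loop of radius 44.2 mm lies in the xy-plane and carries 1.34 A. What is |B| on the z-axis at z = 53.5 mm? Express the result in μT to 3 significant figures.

B ≈ 4.92 μT

On the axis of a circular loop, B = μ₀IR² / [2(R²+z²)^(3/2)].
R² + z² = (0.0442)² + (0.0535)² = 0.004816 m², and (R²+z²)^(3/2) = 3.34×10⁻⁴ m³.
B = (4π×10⁻⁷ × 1.34 × 0.001954) / (2 × 3.34×10⁻⁴) = 4.92×10⁻⁶ T.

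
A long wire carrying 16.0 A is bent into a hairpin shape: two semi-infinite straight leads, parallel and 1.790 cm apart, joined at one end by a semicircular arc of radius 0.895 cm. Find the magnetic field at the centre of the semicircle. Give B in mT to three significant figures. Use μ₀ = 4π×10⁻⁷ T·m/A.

B ≈ 0.919 mT

The semicircular arc contributes B_arc = μ₀I·π/(4πR) = μ₀I/(4R) = 5.62×10⁻⁴ T.
Each semi-infinite lead is at perpendicular distance R = 0.00895 m from the centre, with the perpendicular foot at its near end, so it contributes μ₀I/(4πR); both point the same way, together 3.58×10⁻⁴ T.
Arc and leads all point the same direction: B = 5.62×10⁻⁴ + 3.58×10⁻⁴ = 9.19×10⁻⁴ T.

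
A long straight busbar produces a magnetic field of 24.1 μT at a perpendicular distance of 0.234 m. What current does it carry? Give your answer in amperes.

I ≈ 28.2 A

For a long straight wire B = μ₀I/(2πd), so I = 2πdB/μ₀.
I = 2π × 0.234 × 2.41×10⁻⁵ / (4π×10⁻⁷) = 28.2 A.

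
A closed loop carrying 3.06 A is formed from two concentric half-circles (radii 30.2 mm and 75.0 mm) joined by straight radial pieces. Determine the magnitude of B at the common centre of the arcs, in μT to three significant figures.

B ≈ 19.0 μT

The radial connectors point toward the centre, so dl × r̂ = 0 and they contribute nothing.
Each semicircle gives μ₀I/(4R): inner arc 3.18×10⁻⁵ T, outer arc 1.28×10⁻⁵ T.
The two arcs carry current in opposite angular senses, so their fields oppose: B = |3.18×10⁻⁵ − 1.28×10⁻⁵| = 1.90×10⁻⁵ T.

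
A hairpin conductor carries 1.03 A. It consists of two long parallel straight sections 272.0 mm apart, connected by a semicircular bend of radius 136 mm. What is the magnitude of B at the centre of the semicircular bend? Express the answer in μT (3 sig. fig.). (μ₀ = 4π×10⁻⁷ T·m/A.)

The semicircular arc contributes B_arc = μ₀I·π/(4πR) = μ₀I/(4R) = 2.38×10⁻⁶ T.
Each semi-infinite lead is at perpendicular distance R = 0.136 m from the centre, with the perpendicular foot at its near end, so it contributes μ₀I/(4πR); both point the same way, together 1.51×10⁻⁶ T.
Arc and leads all point the same direction: B = 2.38×10⁻⁶ + 1.51×10⁻⁶ = 3.89×10⁻⁶ T.

B ≈ 3.89 μT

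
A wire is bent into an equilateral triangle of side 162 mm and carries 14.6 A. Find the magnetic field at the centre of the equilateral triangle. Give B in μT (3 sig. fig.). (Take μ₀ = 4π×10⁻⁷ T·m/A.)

Each side is a finite straight segment at perpendicular distance d = a/(2 tan(π/3)) = 0.04677 m from the centre, with end-angles ±π/3.
One side contributes B₁ = (μ₀I/4πd)·2 sin(π/3) = 5.41×10⁻⁵ T.
All 3 sides add in the same direction: B = 3 × 5.41×10⁻⁵ = 1.62×10⁻⁴ T.

B ≈ 162 μT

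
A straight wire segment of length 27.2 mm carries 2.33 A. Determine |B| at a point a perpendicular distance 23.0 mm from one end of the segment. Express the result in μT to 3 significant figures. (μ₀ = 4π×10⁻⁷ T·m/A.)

For a finite straight segment, B = (μ₀I/4πd)(sinθ₁ + sinθ₂), where θ₁, θ₂ are the angles from the perpendicular to each end.
The perpendicular foot is at one end, so the two end-offsets along the wire are 0 and L = 0.0272 m.
sinθ₁ = 0/√(0²+0.023²) = 0.0000; sinθ₂ = 0.0272/√(0.0272²+0.023²) = 0.7636.
B = (4π×10⁻⁷ × 2.33) / (4π × 0.023) × (0.0000 + 0.7636) = 7.74×10⁻⁶ T.

B ≈ 7.74 μT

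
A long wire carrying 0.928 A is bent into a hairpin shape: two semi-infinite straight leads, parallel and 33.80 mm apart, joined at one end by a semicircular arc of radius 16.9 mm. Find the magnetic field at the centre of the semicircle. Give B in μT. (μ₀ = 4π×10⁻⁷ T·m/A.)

B ≈ 28.2 μT

The semicircular arc contributes B_arc = μ₀I·π/(4πR) = μ₀I/(4R) = 1.73×10⁻⁵ T.
Each semi-infinite lead is at perpendicular distance R = 0.0169 m from the centre, with the perpendicular foot at its near end, so it contributes μ₀I/(4πR); both point the same way, together 1.10×10⁻⁵ T.
Arc and leads all point the same direction: B = 1.73×10⁻⁵ + 1.10×10⁻⁵ = 2.82×10⁻⁵ T.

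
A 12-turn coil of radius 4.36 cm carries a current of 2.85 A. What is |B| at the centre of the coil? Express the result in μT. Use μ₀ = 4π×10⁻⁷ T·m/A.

For an N-turn flat coil, B = Nμ₀I/(2R) with R = 0.0436 m.
B = 12 × 4.11×10⁻⁵ T = 4.93×10⁻⁴ T.

B ≈ 493 μT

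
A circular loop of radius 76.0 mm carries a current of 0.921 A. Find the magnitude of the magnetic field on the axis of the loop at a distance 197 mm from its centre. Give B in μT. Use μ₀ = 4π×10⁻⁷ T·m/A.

B ≈ 0.355 μT

On the axis of a circular loop, B = μ₀IR² / [2(R²+z²)^(3/2)].
R² + z² = (0.076)² + (0.197)² = 0.04458 m², and (R²+z²)^(3/2) = 9.41×10⁻³ m³.
B = (4π×10⁻⁷ × 0.921 × 0.005776) / (2 × 9.41×10⁻³) = 3.55×10⁻⁷ T.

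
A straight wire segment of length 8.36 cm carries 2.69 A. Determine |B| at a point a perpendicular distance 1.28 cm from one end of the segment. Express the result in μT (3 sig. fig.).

B ≈ 20.8 μT

For a finite straight segment, B = (μ₀I/4πd)(sinθ₁ + sinθ₂), where θ₁, θ₂ are the angles from the perpendicular to each end.
The perpendicular foot is at one end, so the two end-offsets along the wire are 0 and L = 0.0836 m.
sinθ₁ = 0/√(0²+0.0128²) = 0.0000; sinθ₂ = 0.0836/√(0.0836²+0.0128²) = 0.9885.
B = (4π×10⁻⁷ × 2.69) / (4π × 0.0128) × (0.0000 + 0.9885) = 2.08×10⁻⁵ T.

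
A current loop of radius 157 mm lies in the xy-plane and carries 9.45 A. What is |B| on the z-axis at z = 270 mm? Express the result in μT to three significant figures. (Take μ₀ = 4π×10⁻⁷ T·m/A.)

B ≈ 4.80 μT

On the axis of a circular loop, B = μ₀IR² / [2(R²+z²)^(3/2)].
R² + z² = (0.157)² + (0.27)² = 0.09755 m², and (R²+z²)^(3/2) = 3.05×10⁻² m³.
B = (4π×10⁻⁷ × 9.45 × 0.02465) / (2 × 3.05×10⁻²) = 4.80×10⁻⁶ T.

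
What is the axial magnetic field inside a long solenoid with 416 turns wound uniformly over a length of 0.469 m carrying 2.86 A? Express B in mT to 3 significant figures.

B ≈ 3.19 mT

Inside a long solenoid, B = μ₀nI with n = 887 turns/m.
B = 4π×10⁻⁷ × 887 × 2.86 = 3.19×10⁻³ T.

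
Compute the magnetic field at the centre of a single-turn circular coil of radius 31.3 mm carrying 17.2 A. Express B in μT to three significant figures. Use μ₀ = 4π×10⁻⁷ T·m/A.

B ≈ 345 μT

At the centre of a circular loop the Biot–Savart law gives B = μ₀I/(2R).
B = (4π×10⁻⁷ × 17.2) / (2 × 0.0313) = 3.45×10⁻⁴ T.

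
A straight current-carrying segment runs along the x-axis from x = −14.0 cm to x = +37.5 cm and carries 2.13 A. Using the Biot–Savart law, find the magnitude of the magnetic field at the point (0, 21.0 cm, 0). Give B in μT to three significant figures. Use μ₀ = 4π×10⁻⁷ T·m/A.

For a finite straight segment, B = (μ₀I/4πd)(sinθ₁ + sinθ₂), where θ₁, θ₂ are the angles from the perpendicular to each end.
The perpendicular distance is d = 0.21 m; the end-offsets along the wire are a = 0.14 m and b = 0.375 m.
sinθ₁ = 0.14/√(0.14²+0.21²) = 0.5547; sinθ₂ = 0.375/√(0.375²+0.21²) = 0.8725.
B = (4π×10⁻⁷ × 2.13) / (4π × 0.21) × (0.5547 + 0.8725) = 1.45×10⁻⁶ T.

B ≈ 1.45 μT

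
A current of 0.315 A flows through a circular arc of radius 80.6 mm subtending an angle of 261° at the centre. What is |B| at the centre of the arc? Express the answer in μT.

The Biot–Savart field of a circular arc at its centre is B = μ₀Iφ/(4πR), with φ = 4.555 rad.
B = (4π×10⁻⁷ × 0.315 × 4.555) / (4π × 0.0806) = 1.78×10⁻⁶ T.

B ≈ 1.78 μT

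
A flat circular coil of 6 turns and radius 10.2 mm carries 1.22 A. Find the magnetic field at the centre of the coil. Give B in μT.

B ≈ 451 μT

For an N-turn flat coil, B = Nμ₀I/(2R) with R = 0.0102 m.
B = 6 × 7.52×10⁻⁵ T = 4.51×10⁻⁴ T.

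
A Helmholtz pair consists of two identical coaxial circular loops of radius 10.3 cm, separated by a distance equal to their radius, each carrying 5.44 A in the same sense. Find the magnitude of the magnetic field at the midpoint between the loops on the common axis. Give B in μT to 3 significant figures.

Each loop contributes B = μ₀IR²/[2(R²+z²)^(3/2)] on the axis, with z measured from that loop.
Loop 1 (z = 0.0515 m): B₁ = 2.37×10⁻⁵ T. Loop 2 (z = 0.0515 m): B₂ = 2.37×10⁻⁵ T.
The fields add: B = B₁ + B₂ = 4.75×10⁻⁵ T.

B ≈ 47.5 μT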